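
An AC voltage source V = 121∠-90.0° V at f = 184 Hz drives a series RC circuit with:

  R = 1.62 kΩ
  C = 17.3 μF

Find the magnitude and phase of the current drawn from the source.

Step 1 — Angular frequency: ω = 2π·f = 2π·184 = 1156 rad/s.
Step 2 — Component impedances:
  R: Z = R = 1620 Ω
  C: Z = 1/(jωC) = -j/(ω·C) = 0 - j50 Ω
Step 3 — Series combination: Z_total = R + C = 1620 - j50 Ω = 1621∠-1.8° Ω.
Step 4 — Source phasor: V = 121∠-90.0° V = 0 - j121 V.
Step 5 — Ohm's law: I = V / Z_total = (0 - j121) / (1620 - j50) = 0.002303 - j0.07462 A.
Step 6 — Convert to polar: |I| = 0.07466 A, ∠I = -88.2°.

I = 0.07466∠-88.2° A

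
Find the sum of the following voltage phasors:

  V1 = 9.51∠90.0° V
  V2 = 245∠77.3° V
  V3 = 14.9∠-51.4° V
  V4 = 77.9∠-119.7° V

Step 1 — Convert each phasor to rectangular form:
  V1 = 9.51·(cos(90.0°) + j·sin(90.0°)) = 0 + j9.51 V
  V2 = 245·(cos(77.3°) + j·sin(77.3°)) = 53.86 + j239 V
  V3 = 14.9·(cos(-51.4°) + j·sin(-51.4°)) = 9.296 - j11.64 V
  V4 = 77.9·(cos(-119.7°) + j·sin(-119.7°)) = -38.6 - j67.67 V
Step 2 — Sum components: V_total = 24.56 + j169.2 V.
Step 3 — Convert to polar: |V_total| = 171 V, ∠V_total = 81.7°.

V_total = 171∠81.7° V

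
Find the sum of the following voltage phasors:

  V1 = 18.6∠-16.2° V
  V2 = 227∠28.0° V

Step 1 — Convert each phasor to rectangular form:
  V1 = 18.6·(cos(-16.2°) + j·sin(-16.2°)) = 17.86 - j5.189 V
  V2 = 227·(cos(28.0°) + j·sin(28.0°)) = 200.4 + j106.6 V
Step 2 — Sum components: V_total = 218.3 + j101.4 V.
Step 3 — Convert to polar: |V_total| = 240.7 V, ∠V_total = 24.9°.

V_total = 240.7∠24.9° V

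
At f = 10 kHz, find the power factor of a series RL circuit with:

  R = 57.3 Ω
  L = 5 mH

Step 1 — Angular frequency: ω = 2π·f = 2π·1e+04 = 6.283e+04 rad/s.
Step 2 — Component impedances:
  R: Z = R = 57.3 Ω
  L: Z = jωL = j·6.283e+04·0.005 = 0 + j314.2 Ω
Step 3 — Series combination: Z_total = R + L = 57.3 + j314.2 Ω = 319.3∠79.7° Ω.
Step 4 — Power factor: PF = cos(φ) = Re(Z)/|Z| = 57.3/319.34 = 0.1794.
Step 5 — Type: Im(Z) = 314.2 ⇒ lagging (phase φ = 79.7°).

PF = 0.1794 (lagging, φ = 79.7°)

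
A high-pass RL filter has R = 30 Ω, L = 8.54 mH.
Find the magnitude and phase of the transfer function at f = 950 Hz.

Step 1 — Angular frequency: ω = 2π·950 = 5969 rad/s.
Step 2 — Transfer function: H(jω) = jωL/(R + jωL).
Step 3 — Numerator jωL = j·50.98; denominator R + jωL = 30 + j50.98.
Step 4 — H = 0.7427 + j0.4371.
Step 5 — Magnitude: |H| = 0.8618 (-1.3 dB); phase: φ = 30.5°.

|H| = 0.8618 (-1.3 dB), φ = 30.5°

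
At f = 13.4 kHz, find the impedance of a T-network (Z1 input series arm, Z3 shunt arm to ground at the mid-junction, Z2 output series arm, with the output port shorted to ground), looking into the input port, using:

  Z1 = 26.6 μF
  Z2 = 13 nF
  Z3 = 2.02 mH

Step 1 — Angular frequency: ω = 2π·f = 2π·1.34e+04 = 8.419e+04 rad/s.
Step 2 — Component impedances:
  Z1: Z = 1/(jωC) = -j/(ω·C) = 0 - j0.4465 Ω
  Z2: Z = 1/(jωC) = -j/(ω·C) = 0 - j913.6 Ω
  Z3: Z = jωL = j·8.419e+04·0.00202 = 0 + j170.1 Ω
Step 3 — With the output port shorted to ground, the output series arm Z2 runs from the junction to ground; the shunt arm Z3 also runs from the junction to ground. They appear in parallel: Z3 || Z2 = 0 + j209 Ω.
Step 4 — Series with input arm Z1: Z_in = Z1 + (Z3 || Z2) = 0 + j208.5 Ω = 208.5∠90.0° Ω.

Z = 0 + j208.5 Ω = 208.5∠90.0° Ω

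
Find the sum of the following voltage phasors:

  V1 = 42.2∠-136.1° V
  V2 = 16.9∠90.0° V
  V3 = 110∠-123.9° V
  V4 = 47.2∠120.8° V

Step 1 — Convert each phasor to rectangular form:
  V1 = 42.2·(cos(-136.1°) + j·sin(-136.1°)) = -30.41 - j29.26 V
  V2 = 16.9·(cos(90.0°) + j·sin(90.0°)) = 0 + j16.9 V
  V3 = 110·(cos(-123.9°) + j·sin(-123.9°)) = -61.35 - j91.3 V
  V4 = 47.2·(cos(120.8°) + j·sin(120.8°)) = -24.17 + j40.54 V
Step 2 — Sum components: V_total = -115.9 - j63.12 V.
Step 3 — Convert to polar: |V_total| = 132 V, ∠V_total = -151.4°.

V_total = 132∠-151.4° V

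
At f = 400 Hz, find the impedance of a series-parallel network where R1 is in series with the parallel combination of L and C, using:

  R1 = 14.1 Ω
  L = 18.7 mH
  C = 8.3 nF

Step 1 — Angular frequency: ω = 2π·f = 2π·400 = 2513 rad/s.
Step 2 — Component impedances:
  R1: Z = R = 14.1 Ω
  L: Z = jωL = j·2513·0.0187 = 0 + j47 Ω
  C: Z = 1/(jωC) = -j/(ω·C) = 0 - j4.794e+04 Ω
Step 3 — Parallel branch: L || C = 1/(1/L + 1/C) = 0 + j47.04 Ω.
Step 4 — Series with R1: Z_total = R1 + (L || C) = 14.1 + j47.04 Ω = 49.11∠73.3° Ω.

Z = 14.1 + j47.04 Ω = 49.11∠73.3° Ω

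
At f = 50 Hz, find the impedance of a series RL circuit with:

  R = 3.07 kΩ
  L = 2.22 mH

Step 1 — Angular frequency: ω = 2π·f = 2π·50 = 314.2 rad/s.
Step 2 — Component impedances:
  R: Z = R = 3070 Ω
  L: Z = jωL = j·314.2·0.00222 = 0 + j0.6974 Ω
Step 3 — Series combination: Z_total = R + L = 3070 + j0.6974 Ω = 3070∠0.0° Ω.

Z = 3070 + j0.6974 Ω = 3070∠0.0° Ω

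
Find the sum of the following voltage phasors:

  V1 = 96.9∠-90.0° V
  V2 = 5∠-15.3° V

Step 1 — Convert each phasor to rectangular form:
  V1 = 96.9·(cos(-90.0°) + j·sin(-90.0°)) = 0 - j96.9 V
  V2 = 5·(cos(-15.3°) + j·sin(-15.3°)) = 4.823 - j1.319 V
Step 2 — Sum components: V_total = 4.823 - j98.22 V.
Step 3 — Convert to polar: |V_total| = 98.34 V, ∠V_total = -87.2°.

V_total = 98.34∠-87.2° V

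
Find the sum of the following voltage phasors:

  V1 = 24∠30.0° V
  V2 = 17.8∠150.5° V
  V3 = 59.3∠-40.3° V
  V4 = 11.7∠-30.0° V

Step 1 — Convert each phasor to rectangular form:
  V1 = 24·(cos(30.0°) + j·sin(30.0°)) = 20.78 + j12 V
  V2 = 17.8·(cos(150.5°) + j·sin(150.5°)) = -15.49 + j8.765 V
  V3 = 59.3·(cos(-40.3°) + j·sin(-40.3°)) = 45.23 - j38.35 V
  V4 = 11.7·(cos(-30.0°) + j·sin(-30.0°)) = 10.13 - j5.85 V
Step 2 — Sum components: V_total = 60.65 - j23.44 V.
Step 3 — Convert to polar: |V_total| = 65.02 V, ∠V_total = -21.1°.

V_total = 65.02∠-21.1° V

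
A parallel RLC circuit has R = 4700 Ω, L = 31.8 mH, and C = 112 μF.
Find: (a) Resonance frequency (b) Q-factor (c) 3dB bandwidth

Step 1 — Resonance: ω₀ = 1/√(LC) = 1/√(0.0318·0.000112) = 529.9 rad/s.
Step 2 — f₀ = ω₀/(2π) = 84.33 Hz.
Step 3 — Parallel Q: Q = R/(ω₀L) = 4700/(529.9·0.0318) = 278.9.
Step 4 — Bandwidth: Δω = ω₀/Q = 1.9 rad/s; BW = Δω/(2π) = 0.3023 Hz.

(a) f₀ = 84.33 Hz  (b) Q = 278.9  (c) BW = 0.3023 Hz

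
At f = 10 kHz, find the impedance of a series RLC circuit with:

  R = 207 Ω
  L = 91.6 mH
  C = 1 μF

Step 1 — Angular frequency: ω = 2π·f = 2π·1e+04 = 6.283e+04 rad/s.
Step 2 — Component impedances:
  R: Z = R = 207 Ω
  L: Z = jωL = j·6.283e+04·0.0916 = 0 + j5755 Ω
  C: Z = 1/(jωC) = -j/(ω·C) = 0 - j15.92 Ω
Step 3 — Series combination: Z_total = R + L + C = 207 + j5739 Ω = 5743∠87.9° Ω.

Z = 207 + j5739 Ω = 5743∠87.9° Ω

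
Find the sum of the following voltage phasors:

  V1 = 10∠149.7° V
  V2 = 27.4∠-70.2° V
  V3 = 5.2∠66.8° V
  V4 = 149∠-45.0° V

Step 1 — Convert each phasor to rectangular form:
  V1 = 10·(cos(149.7°) + j·sin(149.7°)) = -8.634 + j5.045 V
  V2 = 27.4·(cos(-70.2°) + j·sin(-70.2°)) = 9.281 - j25.78 V
  V3 = 5.2·(cos(66.8°) + j·sin(66.8°)) = 2.048 + j4.78 V
  V4 = 149·(cos(-45.0°) + j·sin(-45.0°)) = 105.4 - j105.4 V
Step 2 — Sum components: V_total = 108.1 - j121.3 V.
Step 3 — Convert to polar: |V_total| = 162.5 V, ∠V_total = -48.3°.

V_total = 162.5∠-48.3° V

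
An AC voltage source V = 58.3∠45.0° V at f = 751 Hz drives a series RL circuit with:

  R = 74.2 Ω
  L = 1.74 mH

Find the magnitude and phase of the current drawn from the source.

Step 1 — Angular frequency: ω = 2π·f = 2π·751 = 4719 rad/s.
Step 2 — Component impedances:
  R: Z = R = 74.2 Ω
  L: Z = jωL = j·4719·0.00174 = 0 + j8.21 Ω
Step 3 — Series combination: Z_total = R + L = 74.2 + j8.21 Ω = 74.65∠6.3° Ω.
Step 4 — Source phasor: V = 58.3∠45.0° V = 41.22 + j41.22 V.
Step 5 — Ohm's law: I = V / Z_total = (41.22 + j41.22) / (74.2 + j8.21) = 0.6096 + j0.4881 A.
Step 6 — Convert to polar: |I| = 0.7809 A, ∠I = 38.7°.

I = 0.7809∠38.7° A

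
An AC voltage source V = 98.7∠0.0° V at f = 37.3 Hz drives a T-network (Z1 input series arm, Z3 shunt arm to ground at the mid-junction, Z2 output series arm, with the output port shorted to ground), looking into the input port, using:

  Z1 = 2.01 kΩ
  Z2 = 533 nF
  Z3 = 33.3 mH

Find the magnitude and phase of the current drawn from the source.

Step 1 — Angular frequency: ω = 2π·f = 2π·37.3 = 234.4 rad/s.
Step 2 — Component impedances:
  Z1: Z = R = 2010 Ω
  Z2: Z = 1/(jωC) = -j/(ω·C) = 0 - j8005 Ω
  Z3: Z = jωL = j·234.4·0.0333 = 0 + j7.804 Ω
Step 3 — With the output port shorted to ground, the output series arm Z2 runs from the junction to ground; the shunt arm Z3 also runs from the junction to ground. They appear in parallel: Z3 || Z2 = 0 + j7.812 Ω.
Step 4 — Series with input arm Z1: Z_in = Z1 + (Z3 || Z2) = 2010 + j7.812 Ω = 2010∠0.2° Ω.
Step 5 — Source phasor: V = 98.7∠0.0° V = 98.7 V.
Step 6 — Ohm's law: I = V / Z_total = (98.7) / (2010 + j7.812) = 0.0491 - j0.0001908 A.
Step 7 — Convert to polar: |I| = 0.0491 A, ∠I = -0.2°.

I = 0.0491∠-0.2° A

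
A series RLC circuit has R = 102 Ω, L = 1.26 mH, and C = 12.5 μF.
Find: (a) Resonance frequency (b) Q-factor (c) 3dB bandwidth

Step 1 — Resonance condition Im(Z)=0 gives ω₀ = 1/√(LC).
Step 2 — ω₀ = 1/√(0.00126·1.25e-05) = 7968 rad/s.
Step 3 — f₀ = ω₀/(2π) = 1268 Hz.
Step 4 — Series Q: Q = ω₀L/R = 7968·0.00126/102 = 0.09843.
Step 5 — 3dB bandwidth: Δω = ω₀/Q = 8.095e+04 rad/s; BW = Δω/(2π) = 1.288e+04 Hz.

(a) f₀ = 1268 Hz  (b) Q = 0.09843  (c) BW = 1.288e+04 Hz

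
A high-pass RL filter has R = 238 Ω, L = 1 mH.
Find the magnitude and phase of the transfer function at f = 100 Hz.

Step 1 — Angular frequency: ω = 2π·100 = 628.3 rad/s.
Step 2 — Transfer function: H(jω) = jωL/(R + jωL).
Step 3 — Numerator jωL = j·0.6283; denominator R + jωL = 238 + j0.6283.
Step 4 — H = 6.97e-06 + j0.00264.
Step 5 — Magnitude: |H| = 0.00264 (-51.6 dB); phase: φ = 89.8°.

|H| = 0.00264 (-51.6 dB), φ = 89.8°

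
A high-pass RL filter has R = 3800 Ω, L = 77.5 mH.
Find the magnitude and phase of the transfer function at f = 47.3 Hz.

Step 1 — Angular frequency: ω = 2π·47.3 = 297.2 rad/s.
Step 2 — Transfer function: H(jω) = jωL/(R + jωL).
Step 3 — Numerator jωL = j·23.03; denominator R + jωL = 3800 + j23.03.
Step 4 — H = 3.674e-05 + j0.006061.
Step 5 — Magnitude: |H| = 0.006061 (-44.3 dB); phase: φ = 89.7°.

|H| = 0.006061 (-44.3 dB), φ = 89.7°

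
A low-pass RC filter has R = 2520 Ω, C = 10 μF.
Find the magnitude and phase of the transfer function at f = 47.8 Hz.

Step 1 — Angular frequency: ω = 2π·47.8 = 300.3 rad/s.
Step 2 — Transfer function: H(jω) = 1/(1 + jωRC).
Step 3 — Denominator: 1 + jωRC = 1 + j·300.3·2520·1e-05 = 1 + j7.568.
Step 4 — H = 0.01716 - j0.1299.
Step 5 — Magnitude: |H| = 0.131 (-17.7 dB); phase: φ = -82.5°.

|H| = 0.131 (-17.7 dB), φ = -82.5°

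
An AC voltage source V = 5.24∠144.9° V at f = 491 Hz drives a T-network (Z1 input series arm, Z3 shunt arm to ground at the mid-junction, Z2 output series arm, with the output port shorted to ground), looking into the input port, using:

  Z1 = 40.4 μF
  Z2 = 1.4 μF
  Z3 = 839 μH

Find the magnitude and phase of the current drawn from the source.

Step 1 — Angular frequency: ω = 2π·f = 2π·491 = 3085 rad/s.
Step 2 — Component impedances:
  Z1: Z = 1/(jωC) = -j/(ω·C) = 0 - j8.023 Ω
  Z2: Z = 1/(jωC) = -j/(ω·C) = 0 - j231.5 Ω
  Z3: Z = jωL = j·3085·0.000839 = 0 + j2.588 Ω
Step 3 — With the output port shorted to ground, the output series arm Z2 runs from the junction to ground; the shunt arm Z3 also runs from the junction to ground. They appear in parallel: Z3 || Z2 = 0 + j2.618 Ω.
Step 4 — Series with input arm Z1: Z_in = Z1 + (Z3 || Z2) = 0 - j5.406 Ω = 5.406∠-90.0° Ω.
Step 5 — Source phasor: V = 5.24∠144.9° V = -4.287 + j3.013 V.
Step 6 — Ohm's law: I = V / Z_total = (-4.287 + j3.013) / (0 - j5.406) = -0.5574 - j0.7931 A.
Step 7 — Convert to polar: |I| = 0.9693 A, ∠I = -125.1°.

I = 0.9693∠-125.1° A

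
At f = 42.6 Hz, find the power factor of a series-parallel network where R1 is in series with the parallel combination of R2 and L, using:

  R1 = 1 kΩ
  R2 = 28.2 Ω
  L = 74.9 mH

Step 1 — Angular frequency: ω = 2π·f = 2π·42.6 = 267.7 rad/s.
Step 2 — Component impedances:
  R1: Z = R = 1000 Ω
  R2: Z = R = 28.2 Ω
  L: Z = jωL = j·267.7·0.0749 = 0 + j20.05 Ω
Step 3 — Parallel branch: R2 || L = 1/(1/R2 + 1/L) = 9.468 + j13.32 Ω.
Step 4 — Series with R1: Z_total = R1 + (R2 || L) = 1009 + j13.32 Ω = 1010∠0.8° Ω.
Step 5 — Power factor: PF = cos(φ) = Re(Z)/|Z| = 1009.5/1009.6 = 0.9999.
Step 6 — Type: Im(Z) = 13.32 ⇒ lagging (phase φ = 0.8°).

PF = 0.9999 (lagging, φ = 0.8°)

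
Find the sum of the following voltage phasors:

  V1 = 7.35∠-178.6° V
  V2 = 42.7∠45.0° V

Step 1 — Convert each phasor to rectangular form:
  V1 = 7.35·(cos(-178.6°) + j·sin(-178.6°)) = -7.348 - j0.1796 V
  V2 = 42.7·(cos(45.0°) + j·sin(45.0°)) = 30.19 + j30.19 V
Step 2 — Sum components: V_total = 22.85 + j30.01 V.
Step 3 — Convert to polar: |V_total| = 37.72 V, ∠V_total = 52.7°.

V_total = 37.72∠52.7° V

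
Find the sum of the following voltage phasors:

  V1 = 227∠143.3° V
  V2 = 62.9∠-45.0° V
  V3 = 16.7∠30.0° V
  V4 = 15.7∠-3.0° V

Step 1 — Convert each phasor to rectangular form:
  V1 = 227·(cos(143.3°) + j·sin(143.3°)) = -182 + j135.7 V
  V2 = 62.9·(cos(-45.0°) + j·sin(-45.0°)) = 44.48 - j44.48 V
  V3 = 16.7·(cos(30.0°) + j·sin(30.0°)) = 14.46 + j8.35 V
  V4 = 15.7·(cos(-3.0°) + j·sin(-3.0°)) = 15.68 - j0.8217 V
Step 2 — Sum components: V_total = -107.4 + j98.71 V.
Step 3 — Convert to polar: |V_total| = 145.9 V, ∠V_total = 137.4°.

V_total = 145.9∠137.4° V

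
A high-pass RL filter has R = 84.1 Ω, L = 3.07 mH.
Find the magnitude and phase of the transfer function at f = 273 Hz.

Step 1 — Angular frequency: ω = 2π·273 = 1715 rad/s.
Step 2 — Transfer function: H(jω) = jωL/(R + jωL).
Step 3 — Numerator jωL = j·5.266; denominator R + jωL = 84.1 + j5.266.
Step 4 — H = 0.003905 + j0.06237.
Step 5 — Magnitude: |H| = 0.06249 (-24.1 dB); phase: φ = 86.4°.

|H| = 0.06249 (-24.1 dB), φ = 86.4°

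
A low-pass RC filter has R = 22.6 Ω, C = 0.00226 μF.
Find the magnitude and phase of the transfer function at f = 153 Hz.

Step 1 — Angular frequency: ω = 2π·153 = 961.3 rad/s.
Step 2 — Transfer function: H(jω) = 1/(1 + jωRC).
Step 3 — Denominator: 1 + jωRC = 1 + j·961.3·22.6·2.26e-09 = 1 + j4.91e-05.
Step 4 — H = 1 - j4.91e-05.
Step 5 — Magnitude: |H| = 1 (-0.0 dB); phase: φ = -0.0°.

|H| = 1 (-0.0 dB), φ = -0.0°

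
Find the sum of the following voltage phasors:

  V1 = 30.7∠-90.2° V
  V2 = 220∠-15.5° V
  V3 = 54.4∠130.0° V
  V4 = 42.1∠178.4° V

Step 1 — Convert each phasor to rectangular form:
  V1 = 30.7·(cos(-90.2°) + j·sin(-90.2°)) = -0.1072 - j30.7 V
  V2 = 220·(cos(-15.5°) + j·sin(-15.5°)) = 212 - j58.79 V
  V3 = 54.4·(cos(130.0°) + j·sin(130.0°)) = -34.97 + j41.67 V
  V4 = 42.1·(cos(178.4°) + j·sin(178.4°)) = -42.08 + j1.176 V
Step 2 — Sum components: V_total = 134.8 - j46.64 V.
Step 3 — Convert to polar: |V_total| = 142.7 V, ∠V_total = -19.1°.

V_total = 142.7∠-19.1° V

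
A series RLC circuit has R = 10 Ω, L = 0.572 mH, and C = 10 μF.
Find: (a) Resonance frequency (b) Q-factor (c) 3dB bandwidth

Step 1 — Resonance condition Im(Z)=0 gives ω₀ = 1/√(LC).
Step 2 — ω₀ = 1/√(0.000572·1e-05) = 1.322e+04 rad/s.
Step 3 — f₀ = ω₀/(2π) = 2104 Hz.
Step 4 — Series Q: Q = ω₀L/R = 1.322e+04·0.000572/10 = 0.7563.
Step 5 — 3dB bandwidth: Δω = ω₀/Q = 1.748e+04 rad/s; BW = Δω/(2π) = 2782 Hz.

(a) f₀ = 2104 Hz  (b) Q = 0.7563  (c) BW = 2782 Hz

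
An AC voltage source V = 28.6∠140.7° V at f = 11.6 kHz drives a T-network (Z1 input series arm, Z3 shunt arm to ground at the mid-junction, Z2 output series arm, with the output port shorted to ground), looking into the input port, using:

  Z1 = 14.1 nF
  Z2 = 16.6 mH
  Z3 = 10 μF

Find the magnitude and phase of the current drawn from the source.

Step 1 — Angular frequency: ω = 2π·f = 2π·1.16e+04 = 7.288e+04 rad/s.
Step 2 — Component impedances:
  Z1: Z = 1/(jωC) = -j/(ω·C) = 0 - j973.1 Ω
  Z2: Z = jωL = j·7.288e+04·0.0166 = 0 + j1210 Ω
  Z3: Z = 1/(jωC) = -j/(ω·C) = 0 - j1.372 Ω
Step 3 — With the output port shorted to ground, the output series arm Z2 runs from the junction to ground; the shunt arm Z3 also runs from the junction to ground. They appear in parallel: Z3 || Z2 = 0 - j1.374 Ω.
Step 4 — Series with input arm Z1: Z_in = Z1 + (Z3 || Z2) = 0 - j974.4 Ω = 974.4∠-90.0° Ω.
Step 5 — Source phasor: V = 28.6∠140.7° V = -22.13 + j18.11 V.
Step 6 — Ohm's law: I = V / Z_total = (-22.13 + j18.11) / (0 - j974.4) = -0.01859 - j0.02271 A.
Step 7 — Convert to polar: |I| = 0.02935 A, ∠I = -129.3°.

I = 0.02935∠-129.3° A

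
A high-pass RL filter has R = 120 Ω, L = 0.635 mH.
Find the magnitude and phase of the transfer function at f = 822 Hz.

Step 1 — Angular frequency: ω = 2π·822 = 5165 rad/s.
Step 2 — Transfer function: H(jω) = jωL/(R + jωL).
Step 3 — Numerator jωL = j·3.28; denominator R + jωL = 120 + j3.28.
Step 4 — H = 0.0007464 + j0.02731.
Step 5 — Magnitude: |H| = 0.02732 (-31.3 dB); phase: φ = 88.4°.

|H| = 0.02732 (-31.3 dB), φ = 88.4°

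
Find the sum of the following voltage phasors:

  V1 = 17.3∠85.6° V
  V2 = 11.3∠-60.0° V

Step 1 — Convert each phasor to rectangular form:
  V1 = 17.3·(cos(85.6°) + j·sin(85.6°)) = 1.327 + j17.25 V
  V2 = 11.3·(cos(-60.0°) + j·sin(-60.0°)) = 5.65 - j9.786 V
Step 2 — Sum components: V_total = 6.977 + j7.463 V.
Step 3 — Convert to polar: |V_total| = 10.22 V, ∠V_total = 46.9°.

V_total = 10.22∠46.9° V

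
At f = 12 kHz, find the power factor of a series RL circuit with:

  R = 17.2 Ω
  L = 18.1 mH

Step 1 — Angular frequency: ω = 2π·f = 2π·1.2e+04 = 7.54e+04 rad/s.
Step 2 — Component impedances:
  R: Z = R = 17.2 Ω
  L: Z = jωL = j·7.54e+04·0.0181 = 0 + j1365 Ω
Step 3 — Series combination: Z_total = R + L = 17.2 + j1365 Ω = 1365∠89.3° Ω.
Step 4 — Power factor: PF = cos(φ) = Re(Z)/|Z| = 17.2/1365 = 0.0126.
Step 5 — Type: Im(Z) = 1365 ⇒ lagging (phase φ = 89.3°).

PF = 0.0126 (lagging, φ = 89.3°)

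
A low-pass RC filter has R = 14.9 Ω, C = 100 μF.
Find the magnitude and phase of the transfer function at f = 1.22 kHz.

Step 1 — Angular frequency: ω = 2π·1220 = 7665 rad/s.
Step 2 — Transfer function: H(jω) = 1/(1 + jωRC).
Step 3 — Denominator: 1 + jωRC = 1 + j·7665·14.9·0.0001 = 1 + j11.42.
Step 4 — H = 0.007607 - j0.08689.
Step 5 — Magnitude: |H| = 0.08722 (-21.2 dB); phase: φ = -85.0°.

|H| = 0.08722 (-21.2 dB), φ = -85.0°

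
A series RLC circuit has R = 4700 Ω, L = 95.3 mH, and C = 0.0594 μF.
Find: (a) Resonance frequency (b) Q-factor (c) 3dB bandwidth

Step 1 — Resonance: ω₀ = 1/√(LC) = 1/√(0.0953·5.94e-08) = 1.329e+04 rad/s.
Step 2 — f₀ = ω₀/(2π) = 2115 Hz.
Step 3 — Series Q: Q = ω₀L/R = 1.329e+04·0.0953/4700 = 0.2695.
Step 4 — Bandwidth: Δω = ω₀/Q = 4.932e+04 rad/s; BW = Δω/(2π) = 7849 Hz.

(a) f₀ = 2115 Hz  (b) Q = 0.2695  (c) BW = 7849 Hz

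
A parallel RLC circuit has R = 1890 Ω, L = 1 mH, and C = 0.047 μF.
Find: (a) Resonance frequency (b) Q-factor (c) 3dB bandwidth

Step 1 — Resonance: ω₀ = 1/√(LC) = 1/√(0.001·4.7e-08) = 1.459e+05 rad/s.
Step 2 — f₀ = ω₀/(2π) = 2.322e+04 Hz.
Step 3 — Parallel Q: Q = R/(ω₀L) = 1890/(1.459e+05·0.001) = 12.96.
Step 4 — Bandwidth: Δω = ω₀/Q = 1.126e+04 rad/s; BW = Δω/(2π) = 1792 Hz.

(a) f₀ = 2.322e+04 Hz  (b) Q = 12.96  (c) BW = 1792 Hz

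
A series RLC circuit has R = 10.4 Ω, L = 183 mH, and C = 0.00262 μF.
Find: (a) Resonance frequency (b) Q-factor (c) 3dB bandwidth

Step 1 — Resonance: ω₀ = 1/√(LC) = 1/√(0.183·2.62e-09) = 4.567e+04 rad/s.
Step 2 — f₀ = ω₀/(2π) = 7268 Hz.
Step 3 — Series Q: Q = ω₀L/R = 4.567e+04·0.183/10.4 = 803.6.
Step 4 — Bandwidth: Δω = ω₀/Q = 56.83 rad/s; BW = Δω/(2π) = 9.045 Hz.

(a) f₀ = 7268 Hz  (b) Q = 803.6  (c) BW = 9.045 Hz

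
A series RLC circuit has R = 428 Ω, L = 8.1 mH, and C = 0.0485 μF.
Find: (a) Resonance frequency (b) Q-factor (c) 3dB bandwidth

Step 1 — Resonance: ω₀ = 1/√(LC) = 1/√(0.0081·4.85e-08) = 5.045e+04 rad/s.
Step 2 — f₀ = ω₀/(2π) = 8030 Hz.
Step 3 — Series Q: Q = ω₀L/R = 5.045e+04·0.0081/428 = 0.9548.
Step 4 — Bandwidth: Δω = ω₀/Q = 5.284e+04 rad/s; BW = Δω/(2π) = 8410 Hz.

(a) f₀ = 8030 Hz  (b) Q = 0.9548  (c) BW = 8410 Hz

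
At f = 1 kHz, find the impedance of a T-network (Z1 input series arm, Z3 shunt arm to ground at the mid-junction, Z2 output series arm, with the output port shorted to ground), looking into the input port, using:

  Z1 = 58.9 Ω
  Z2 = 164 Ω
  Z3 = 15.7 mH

Step 1 — Angular frequency: ω = 2π·f = 2π·1000 = 6283 rad/s.
Step 2 — Component impedances:
  Z1: Z = R = 58.9 Ω
  Z2: Z = R = 164 Ω
  Z3: Z = jωL = j·6283·0.0157 = 0 + j98.65 Ω
Step 3 — With the output port shorted to ground, the output series arm Z2 runs from the junction to ground; the shunt arm Z3 also runs from the junction to ground. They appear in parallel: Z3 || Z2 = 43.57 + j72.44 Ω.
Step 4 — Series with input arm Z1: Z_in = Z1 + (Z3 || Z2) = 102.5 + j72.44 Ω = 125.5∠35.3° Ω.

Z = 102.5 + j72.44 Ω = 125.5∠35.3° Ω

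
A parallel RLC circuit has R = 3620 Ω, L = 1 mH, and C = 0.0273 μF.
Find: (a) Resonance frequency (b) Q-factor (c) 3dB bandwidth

Step 1 — Resonance: ω₀ = 1/√(LC) = 1/√(0.001·2.73e-08) = 1.914e+05 rad/s.
Step 2 — f₀ = ω₀/(2π) = 3.046e+04 Hz.
Step 3 — Parallel Q: Q = R/(ω₀L) = 3620/(1.914e+05·0.001) = 18.91.
Step 4 — Bandwidth: Δω = ω₀/Q = 1.012e+04 rad/s; BW = Δω/(2π) = 1610 Hz.

(a) f₀ = 3.046e+04 Hz  (b) Q = 18.91  (c) BW = 1610 Hz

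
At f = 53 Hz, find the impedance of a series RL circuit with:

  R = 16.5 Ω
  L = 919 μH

Step 1 — Angular frequency: ω = 2π·f = 2π·53 = 333 rad/s.
Step 2 — Component impedances:
  R: Z = R = 16.5 Ω
  L: Z = jωL = j·333·0.000919 = 0 + j0.306 Ω
Step 3 — Series combination: Z_total = R + L = 16.5 + j0.306 Ω = 16.5∠1.1° Ω.

Z = 16.5 + j0.306 Ω = 16.5∠1.1° Ω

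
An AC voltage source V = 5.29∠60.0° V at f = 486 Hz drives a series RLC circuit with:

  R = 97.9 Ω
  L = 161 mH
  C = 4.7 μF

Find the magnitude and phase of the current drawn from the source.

Step 1 — Angular frequency: ω = 2π·f = 2π·486 = 3054 rad/s.
Step 2 — Component impedances:
  R: Z = R = 97.9 Ω
  L: Z = jωL = j·3054·0.161 = 0 + j491.6 Ω
  C: Z = 1/(jωC) = -j/(ω·C) = 0 - j69.68 Ω
Step 3 — Series combination: Z_total = R + L + C = 97.9 + j422 Ω = 433.2∠76.9° Ω.
Step 4 — Source phasor: V = 5.29∠60.0° V = 2.645 + j4.581 V.
Step 5 — Ohm's law: I = V / Z_total = (2.645 + j4.581) / (97.9 + j422) = 0.01168 - j0.003558 A.
Step 6 — Convert to polar: |I| = 0.01221 A, ∠I = -16.9°.

I = 0.01221∠-16.9° A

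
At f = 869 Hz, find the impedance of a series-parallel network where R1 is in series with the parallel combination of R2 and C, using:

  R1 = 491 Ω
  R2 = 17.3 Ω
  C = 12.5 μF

Step 1 — Angular frequency: ω = 2π·f = 2π·869 = 5460 rad/s.
Step 2 — Component impedances:
  R1: Z = R = 491 Ω
  R2: Z = R = 17.3 Ω
  C: Z = 1/(jωC) = -j/(ω·C) = 0 - j14.65 Ω
Step 3 — Parallel branch: R2 || C = 1/(1/R2 + 1/C) = 7.226 - j8.532 Ω.
Step 4 — Series with R1: Z_total = R1 + (R2 || C) = 498.2 - j8.532 Ω = 498.3∠-1.0° Ω.

Z = 498.2 - j8.532 Ω = 498.3∠-1.0° Ω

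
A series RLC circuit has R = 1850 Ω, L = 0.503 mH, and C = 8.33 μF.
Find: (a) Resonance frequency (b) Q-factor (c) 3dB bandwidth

Step 1 — Resonance condition Im(Z)=0 gives ω₀ = 1/√(LC).
Step 2 — ω₀ = 1/√(0.000503·8.33e-06) = 1.545e+04 rad/s.
Step 3 — f₀ = ω₀/(2π) = 2459 Hz.
Step 4 — Series Q: Q = ω₀L/R = 1.545e+04·0.000503/1850 = 0.0042.
Step 5 — 3dB bandwidth: Δω = ω₀/Q = 3.678e+06 rad/s; BW = Δω/(2π) = 5.854e+05 Hz.

(a) f₀ = 2459 Hz  (b) Q = 0.0042  (c) BW = 5.854e+05 Hz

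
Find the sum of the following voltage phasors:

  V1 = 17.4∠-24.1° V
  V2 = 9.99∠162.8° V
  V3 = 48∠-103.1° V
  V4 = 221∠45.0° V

Step 1 — Convert each phasor to rectangular form:
  V1 = 17.4·(cos(-24.1°) + j·sin(-24.1°)) = 15.88 - j7.105 V
  V2 = 9.99·(cos(162.8°) + j·sin(162.8°)) = -9.543 + j2.954 V
  V3 = 48·(cos(-103.1°) + j·sin(-103.1°)) = -10.88 - j46.75 V
  V4 = 221·(cos(45.0°) + j·sin(45.0°)) = 156.3 + j156.3 V
Step 2 — Sum components: V_total = 151.7 + j105.4 V.
Step 3 — Convert to polar: |V_total| = 184.7 V, ∠V_total = 34.8°.

V_total = 184.7∠34.8° V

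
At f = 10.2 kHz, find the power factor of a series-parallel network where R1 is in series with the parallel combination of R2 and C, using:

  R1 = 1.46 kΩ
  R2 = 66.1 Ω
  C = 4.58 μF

Step 1 — Angular frequency: ω = 2π·f = 2π·1.02e+04 = 6.409e+04 rad/s.
Step 2 — Component impedances:
  R1: Z = R = 1460 Ω
  R2: Z = R = 66.1 Ω
  C: Z = 1/(jωC) = -j/(ω·C) = 0 - j3.407 Ω
Step 3 — Parallel branch: R2 || C = 1/(1/R2 + 1/C) = 0.1751 - j3.398 Ω.
Step 4 — Series with R1: Z_total = R1 + (R2 || C) = 1460 - j3.398 Ω = 1460∠-0.1° Ω.
Step 5 — Power factor: PF = cos(φ) = Re(Z)/|Z| = 1460/1460 = 1.
Step 6 — Type: Im(Z) = -3.398 ⇒ leading (phase φ = -0.1°).

PF = 1 (leading, φ = -0.1°)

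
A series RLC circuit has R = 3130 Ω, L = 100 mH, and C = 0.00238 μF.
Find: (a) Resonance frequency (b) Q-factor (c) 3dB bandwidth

Step 1 — Resonance condition Im(Z)=0 gives ω₀ = 1/√(LC).
Step 2 — ω₀ = 1/√(0.1·2.38e-09) = 6.482e+04 rad/s.
Step 3 — f₀ = ω₀/(2π) = 1.032e+04 Hz.
Step 4 — Series Q: Q = ω₀L/R = 6.482e+04·0.1/3130 = 2.071.
Step 5 — 3dB bandwidth: Δω = ω₀/Q = 3.13e+04 rad/s; BW = Δω/(2π) = 4982 Hz.

(a) f₀ = 1.032e+04 Hz  (b) Q = 2.071  (c) BW = 4982 Hz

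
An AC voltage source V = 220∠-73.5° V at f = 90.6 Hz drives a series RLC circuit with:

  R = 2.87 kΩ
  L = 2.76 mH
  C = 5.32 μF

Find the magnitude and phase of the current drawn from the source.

Step 1 — Angular frequency: ω = 2π·f = 2π·90.6 = 569.3 rad/s.
Step 2 — Component impedances:
  R: Z = R = 2870 Ω
  L: Z = jωL = j·569.3·0.00276 = 0 + j1.571 Ω
  C: Z = 1/(jωC) = -j/(ω·C) = 0 - j330.2 Ω
Step 3 — Series combination: Z_total = R + L + C = 2870 - j328.6 Ω = 2889∠-6.5° Ω.
Step 4 — Source phasor: V = 220∠-73.5° V = 62.48 - j210.9 V.
Step 5 — Ohm's law: I = V / Z_total = (62.48 - j210.9) / (2870 - j328.6) = 0.0298 - j0.07009 A.
Step 6 — Convert to polar: |I| = 0.07616 A, ∠I = -67.0°.

I = 0.07616∠-67.0° A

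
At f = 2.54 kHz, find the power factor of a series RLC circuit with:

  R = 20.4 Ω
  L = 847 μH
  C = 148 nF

Step 1 — Angular frequency: ω = 2π·f = 2π·2540 = 1.596e+04 rad/s.
Step 2 — Component impedances:
  R: Z = R = 20.4 Ω
  L: Z = jωL = j·1.596e+04·0.000847 = 0 + j13.52 Ω
  C: Z = 1/(jωC) = -j/(ω·C) = 0 - j423.4 Ω
Step 3 — Series combination: Z_total = R + L + C = 20.4 - j409.9 Ω = 410.4∠-87.2° Ω.
Step 4 — Power factor: PF = cos(φ) = Re(Z)/|Z| = 20.4/410.4 = 0.04971.
Step 5 — Type: Im(Z) = -409.9 ⇒ leading (phase φ = -87.2°).

PF = 0.04971 (leading, φ = -87.2°)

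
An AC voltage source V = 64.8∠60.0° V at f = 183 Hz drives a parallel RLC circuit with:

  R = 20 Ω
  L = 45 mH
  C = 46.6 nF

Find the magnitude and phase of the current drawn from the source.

Step 1 — Angular frequency: ω = 2π·f = 2π·183 = 1150 rad/s.
Step 2 — Component impedances:
  R: Z = R = 20 Ω
  L: Z = jωL = j·1150·0.045 = 0 + j51.74 Ω
  C: Z = 1/(jωC) = -j/(ω·C) = 0 - j1.866e+04 Ω
Step 3 — Parallel combination: 1/Z_total = 1/R + 1/L + 1/C; Z_total = 17.41 + j6.712 Ω = 18.66∠21.1° Ω.
Step 4 — Source phasor: V = 64.8∠60.0° V = 32.4 + j56.12 V.
Step 5 — Ohm's law: I = V / Z_total = (32.4 + j56.12) / (17.41 + j6.712) = 2.702 + j2.181 A.
Step 6 — Convert to polar: |I| = 3.472 A, ∠I = 38.9°.

I = 3.472∠38.9° A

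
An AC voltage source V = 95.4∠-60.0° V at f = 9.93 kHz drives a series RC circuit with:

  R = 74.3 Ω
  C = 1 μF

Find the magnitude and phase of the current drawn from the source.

Step 1 — Angular frequency: ω = 2π·f = 2π·9930 = 6.239e+04 rad/s.
Step 2 — Component impedances:
  R: Z = R = 74.3 Ω
  C: Z = 1/(jωC) = -j/(ω·C) = 0 - j16.03 Ω
Step 3 — Series combination: Z_total = R + C = 74.3 - j16.03 Ω = 76.01∠-12.2° Ω.
Step 4 — Source phasor: V = 95.4∠-60.0° V = 47.7 - j82.62 V.
Step 5 — Ohm's law: I = V / Z_total = (47.7 - j82.62) / (74.3 - j16.03) = 0.8426 - j0.9302 A.
Step 6 — Convert to polar: |I| = 1.255 A, ∠I = -47.8°.

I = 1.255∠-47.8° A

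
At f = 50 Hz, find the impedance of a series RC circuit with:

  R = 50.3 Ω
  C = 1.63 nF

Step 1 — Angular frequency: ω = 2π·f = 2π·50 = 314.2 rad/s.
Step 2 — Component impedances:
  R: Z = R = 50.3 Ω
  C: Z = 1/(jωC) = -j/(ω·C) = 0 - j1.953e+06 Ω
Step 3 — Series combination: Z_total = R + C = 50.3 - j1.953e+06 Ω = 1.953e+06∠-90.0° Ω.

Z = 50.3 - j1.953e+06 Ω = 1.953e+06∠-90.0° Ω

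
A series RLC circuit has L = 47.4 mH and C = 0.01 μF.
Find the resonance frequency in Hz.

Step 1 — Resonance condition Im(Z)=0 gives ω₀ = 1/√(LC).
Step 2 — ω₀ = 1/√(0.0474·1e-08) = 4.593e+04 rad/s.
Step 3 — f₀ = ω₀/(2π) = 7310 Hz.

f₀ = 7310 Hz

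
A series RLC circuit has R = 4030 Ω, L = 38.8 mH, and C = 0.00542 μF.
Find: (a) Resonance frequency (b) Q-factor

Step 1 — Resonance condition Im(Z)=0 gives ω₀ = 1/√(LC).
Step 2 — ω₀ = 1/√(0.0388·5.42e-09) = 6.896e+04 rad/s.
Step 3 — f₀ = ω₀/(2π) = 1.098e+04 Hz.
Step 4 — Series Q: Q = ω₀L/R = 6.896e+04·0.0388/4030 = 0.6639.

(a) f₀ = 1.098e+04 Hz  (b) Q = 0.6639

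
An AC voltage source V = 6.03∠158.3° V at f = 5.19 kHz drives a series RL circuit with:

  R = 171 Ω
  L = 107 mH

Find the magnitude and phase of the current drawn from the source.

Step 1 — Angular frequency: ω = 2π·f = 2π·5190 = 3.261e+04 rad/s.
Step 2 — Component impedances:
  R: Z = R = 171 Ω
  L: Z = jωL = j·3.261e+04·0.107 = 0 + j3489 Ω
Step 3 — Series combination: Z_total = R + L = 171 + j3489 Ω = 3493∠87.2° Ω.
Step 4 — Source phasor: V = 6.03∠158.3° V = -5.603 + j2.23 V.
Step 5 — Ohm's law: I = V / Z_total = (-5.603 + j2.23) / (171 + j3489) = 0.000559 + j0.001633 A.
Step 6 — Convert to polar: |I| = 0.001726 A, ∠I = 71.1°.

I = 0.001726∠71.1° A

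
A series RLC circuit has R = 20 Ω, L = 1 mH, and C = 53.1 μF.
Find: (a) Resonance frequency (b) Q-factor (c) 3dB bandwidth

Step 1 — Resonance condition Im(Z)=0 gives ω₀ = 1/√(LC).
Step 2 — ω₀ = 1/√(0.001·5.31e-05) = 4340 rad/s.
Step 3 — f₀ = ω₀/(2π) = 690.7 Hz.
Step 4 — Series Q: Q = ω₀L/R = 4340·0.001/20 = 0.217.
Step 5 — 3dB bandwidth: Δω = ω₀/Q = 2e+04 rad/s; BW = Δω/(2π) = 3183 Hz.

(a) f₀ = 690.7 Hz  (b) Q = 0.217  (c) BW = 3183 Hz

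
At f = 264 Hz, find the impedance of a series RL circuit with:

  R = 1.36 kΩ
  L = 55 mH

Step 1 — Angular frequency: ω = 2π·f = 2π·264 = 1659 rad/s.
Step 2 — Component impedances:
  R: Z = R = 1360 Ω
  L: Z = jωL = j·1659·0.055 = 0 + j91.23 Ω
Step 3 — Series combination: Z_total = R + L = 1360 + j91.23 Ω = 1363∠3.8° Ω.

Z = 1360 + j91.23 Ω = 1363∠3.8° Ω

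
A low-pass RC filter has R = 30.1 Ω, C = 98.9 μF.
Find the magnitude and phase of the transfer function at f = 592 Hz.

Step 1 — Angular frequency: ω = 2π·592 = 3720 rad/s.
Step 2 — Transfer function: H(jω) = 1/(1 + jωRC).
Step 3 — Denominator: 1 + jωRC = 1 + j·3720·30.1·9.89e-05 = 1 + j11.07.
Step 4 — H = 0.00809 - j0.08958.
Step 5 — Magnitude: |H| = 0.08994 (-20.9 dB); phase: φ = -84.8°.

|H| = 0.08994 (-20.9 dB), φ = -84.8°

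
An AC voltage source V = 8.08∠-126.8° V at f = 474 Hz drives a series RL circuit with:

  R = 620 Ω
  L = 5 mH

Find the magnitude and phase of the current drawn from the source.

Step 1 — Angular frequency: ω = 2π·f = 2π·474 = 2978 rad/s.
Step 2 — Component impedances:
  R: Z = R = 620 Ω
  L: Z = jωL = j·2978·0.005 = 0 + j14.89 Ω
Step 3 — Series combination: Z_total = R + L = 620 + j14.89 Ω = 620.2∠1.4° Ω.
Step 4 — Source phasor: V = 8.08∠-126.8° V = -4.84 - j6.47 V.
Step 5 — Ohm's law: I = V / Z_total = (-4.84 - j6.47) / (620 + j14.89) = -0.008053 - j0.01024 A.
Step 6 — Convert to polar: |I| = 0.01303 A, ∠I = -128.2°.

I = 0.01303∠-128.2° A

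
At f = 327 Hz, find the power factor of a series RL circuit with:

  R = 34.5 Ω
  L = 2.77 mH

Step 1 — Angular frequency: ω = 2π·f = 2π·327 = 2055 rad/s.
Step 2 — Component impedances:
  R: Z = R = 34.5 Ω
  L: Z = jωL = j·2055·0.00277 = 0 + j5.691 Ω
Step 3 — Series combination: Z_total = R + L = 34.5 + j5.691 Ω = 34.97∠9.4° Ω.
Step 4 — Power factor: PF = cos(φ) = Re(Z)/|Z| = 34.5/34.966 = 0.9867.
Step 5 — Type: Im(Z) = 5.691 ⇒ lagging (phase φ = 9.4°).

PF = 0.9867 (lagging, φ = 9.4°)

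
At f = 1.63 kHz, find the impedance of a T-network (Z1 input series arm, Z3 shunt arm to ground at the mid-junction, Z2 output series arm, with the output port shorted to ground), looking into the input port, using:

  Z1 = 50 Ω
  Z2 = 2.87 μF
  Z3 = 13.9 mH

Step 1 — Angular frequency: ω = 2π·f = 2π·1630 = 1.024e+04 rad/s.
Step 2 — Component impedances:
  Z1: Z = R = 50 Ω
  Z2: Z = 1/(jωC) = -j/(ω·C) = 0 - j34.02 Ω
  Z3: Z = jωL = j·1.024e+04·0.0139 = 0 + j142.4 Ω
Step 3 — With the output port shorted to ground, the output series arm Z2 runs from the junction to ground; the shunt arm Z3 also runs from the junction to ground. They appear in parallel: Z3 || Z2 = 0 - j44.71 Ω.
Step 4 — Series with input arm Z1: Z_in = Z1 + (Z3 || Z2) = 50 - j44.71 Ω = 67.07∠-41.8° Ω.

Z = 50 - j44.71 Ω = 67.07∠-41.8° Ω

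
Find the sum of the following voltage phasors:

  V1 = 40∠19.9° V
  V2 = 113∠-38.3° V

Step 1 — Convert each phasor to rectangular form:
  V1 = 40·(cos(19.9°) + j·sin(19.9°)) = 37.61 + j13.62 V
  V2 = 113·(cos(-38.3°) + j·sin(-38.3°)) = 88.68 - j70.04 V
Step 2 — Sum components: V_total = 126.3 - j56.42 V.
Step 3 — Convert to polar: |V_total| = 138.3 V, ∠V_total = -24.1°.

V_total = 138.3∠-24.1° V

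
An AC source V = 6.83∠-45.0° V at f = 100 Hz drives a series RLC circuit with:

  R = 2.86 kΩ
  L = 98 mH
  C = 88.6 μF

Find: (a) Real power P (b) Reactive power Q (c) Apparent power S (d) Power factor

Step 1 — Angular frequency: ω = 2π·f = 2π·100 = 628.3 rad/s.
Step 2 — Component impedances:
  R: Z = R = 2860 Ω
  L: Z = jωL = j·628.3·0.098 = 0 + j61.58 Ω
  C: Z = 1/(jωC) = -j/(ω·C) = 0 - j17.96 Ω
Step 3 — Series combination: Z_total = R + L + C = 2860 + j43.61 Ω = 2860∠0.9° Ω.
Step 4 — Source phasor: V = 6.83∠-45.0° V = 4.83 - j4.83 V.
Step 5 — Current: I = V / Z = 0.001663 - j0.001714 A = 0.002388∠-45.9° A.
Step 6 — Complex power: S = V·I* = 0.01631 + j0.0002487 VA.
Step 7 — Real power: P = Re(S) = 0.01631 W.
Step 8 — Reactive power: Q = Im(S) = 0.0002487 VAR.
Step 9 — Apparent power: |S| = 0.01631 VA.
Step 10 — Power factor: PF = P/|S| = 0.9999 (lagging).

(a) P = 0.01631 W  (b) Q = 0.0002487 VAR  (c) S = 0.01631 VA  (d) PF = 0.9999 (lagging)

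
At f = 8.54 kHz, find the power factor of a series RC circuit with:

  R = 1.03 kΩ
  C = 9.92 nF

Step 1 — Angular frequency: ω = 2π·f = 2π·8540 = 5.366e+04 rad/s.
Step 2 — Component impedances:
  R: Z = R = 1030 Ω
  C: Z = 1/(jωC) = -j/(ω·C) = 0 - j1879 Ω
Step 3 — Series combination: Z_total = R + C = 1030 - j1879 Ω = 2142∠-61.3° Ω.
Step 4 — Power factor: PF = cos(φ) = Re(Z)/|Z| = 1030/2142.5 = 0.4807.
Step 5 — Type: Im(Z) = -1879 ⇒ leading (phase φ = -61.3°).

PF = 0.4807 (leading, φ = -61.3°)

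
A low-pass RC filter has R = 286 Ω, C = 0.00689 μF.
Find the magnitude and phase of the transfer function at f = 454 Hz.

Step 1 — Angular frequency: ω = 2π·454 = 2853 rad/s.
Step 2 — Transfer function: H(jω) = 1/(1 + jωRC).
Step 3 — Denominator: 1 + jωRC = 1 + j·2853·286·6.89e-09 = 1 + j0.005621.
Step 4 — H = 1 - j0.005621.
Step 5 — Magnitude: |H| = 1 (-0.0 dB); phase: φ = -0.3°.

|H| = 1 (-0.0 dB), φ = -0.3°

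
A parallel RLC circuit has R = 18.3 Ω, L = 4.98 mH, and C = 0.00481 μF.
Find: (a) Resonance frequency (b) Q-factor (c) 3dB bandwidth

Step 1 — Resonance: ω₀ = 1/√(LC) = 1/√(0.00498·4.81e-09) = 2.043e+05 rad/s.
Step 2 — f₀ = ω₀/(2π) = 3.252e+04 Hz.
Step 3 — Parallel Q: Q = R/(ω₀L) = 18.3/(2.043e+05·0.00498) = 0.01798.
Step 4 — Bandwidth: Δω = ω₀/Q = 1.136e+07 rad/s; BW = Δω/(2π) = 1.808e+06 Hz.

(a) f₀ = 3.252e+04 Hz  (b) Q = 0.01798  (c) BW = 1.808e+06 Hz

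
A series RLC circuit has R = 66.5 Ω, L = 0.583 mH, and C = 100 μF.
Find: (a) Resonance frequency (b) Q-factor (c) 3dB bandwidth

Step 1 — Resonance condition Im(Z)=0 gives ω₀ = 1/√(LC).
Step 2 — ω₀ = 1/√(0.000583·0.0001) = 4142 rad/s.
Step 3 — f₀ = ω₀/(2π) = 659.2 Hz.
Step 4 — Series Q: Q = ω₀L/R = 4142·0.000583/66.5 = 0.03631.
Step 5 — 3dB bandwidth: Δω = ω₀/Q = 1.141e+05 rad/s; BW = Δω/(2π) = 1.815e+04 Hz.

(a) f₀ = 659.2 Hz  (b) Q = 0.03631  (c) BW = 1.815e+04 Hz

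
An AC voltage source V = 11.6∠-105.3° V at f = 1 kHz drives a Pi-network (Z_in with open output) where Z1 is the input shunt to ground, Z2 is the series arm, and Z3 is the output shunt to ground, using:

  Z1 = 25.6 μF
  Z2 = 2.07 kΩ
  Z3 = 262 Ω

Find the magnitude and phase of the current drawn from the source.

Step 1 — Angular frequency: ω = 2π·f = 2π·1000 = 6283 rad/s.
Step 2 — Component impedances:
  Z1: Z = 1/(jωC) = -j/(ω·C) = 0 - j6.217 Ω
  Z2: Z = R = 2070 Ω
  Z3: Z = R = 262 Ω
Step 3 — With open output, the series arm Z2 and the output shunt Z3 appear in series to ground: Z2 + Z3 = 2332 Ω.
Step 4 — Parallel with input shunt Z1: Z_in = Z1 || (Z2 + Z3) = 0.01657 - j6.217 Ω = 6.217∠-89.8° Ω.
Step 5 — Source phasor: V = 11.6∠-105.3° V = -3.061 - j11.19 V.
Step 6 — Ohm's law: I = V / Z_total = (-3.061 - j11.19) / (0.01657 - j6.217) = 1.798 - j0.4971 A.
Step 7 — Convert to polar: |I| = 1.866 A, ∠I = -15.5°.

I = 1.866∠-15.5° A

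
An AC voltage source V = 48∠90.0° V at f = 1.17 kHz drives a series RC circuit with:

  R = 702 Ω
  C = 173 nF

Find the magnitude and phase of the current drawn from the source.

Step 1 — Angular frequency: ω = 2π·f = 2π·1170 = 7351 rad/s.
Step 2 — Component impedances:
  R: Z = R = 702 Ω
  C: Z = 1/(jωC) = -j/(ω·C) = 0 - j786.3 Ω
Step 3 — Series combination: Z_total = R + C = 702 - j786.3 Ω = 1054∠-48.2° Ω.
Step 4 — Source phasor: V = 48∠90.0° V = 0 + j48 V.
Step 5 — Ohm's law: I = V / Z_total = (0 + j48) / (702 - j786.3) = -0.03397 + j0.03033 A.
Step 6 — Convert to polar: |I| = 0.04554 A, ∠I = 138.2°.

I = 0.04554∠138.2° A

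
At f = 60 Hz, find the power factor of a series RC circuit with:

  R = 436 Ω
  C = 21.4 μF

Step 1 — Angular frequency: ω = 2π·f = 2π·60 = 377 rad/s.
Step 2 — Component impedances:
  R: Z = R = 436 Ω
  C: Z = 1/(jωC) = -j/(ω·C) = 0 - j124 Ω
Step 3 — Series combination: Z_total = R + C = 436 - j124 Ω = 453.3∠-15.9° Ω.
Step 4 — Power factor: PF = cos(φ) = Re(Z)/|Z| = 436/453.28 = 0.9619.
Step 5 — Type: Im(Z) = -124 ⇒ leading (phase φ = -15.9°).

PF = 0.9619 (leading, φ = -15.9°)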